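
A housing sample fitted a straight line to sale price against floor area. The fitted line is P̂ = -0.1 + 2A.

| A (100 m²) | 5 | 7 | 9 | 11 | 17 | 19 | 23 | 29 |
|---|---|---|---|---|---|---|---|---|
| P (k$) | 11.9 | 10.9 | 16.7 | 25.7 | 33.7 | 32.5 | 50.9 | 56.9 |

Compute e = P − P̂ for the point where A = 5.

e = 2

P̂ = -0.1 + 2·5 = 9.9
e = 11.9 − 9.9 = 2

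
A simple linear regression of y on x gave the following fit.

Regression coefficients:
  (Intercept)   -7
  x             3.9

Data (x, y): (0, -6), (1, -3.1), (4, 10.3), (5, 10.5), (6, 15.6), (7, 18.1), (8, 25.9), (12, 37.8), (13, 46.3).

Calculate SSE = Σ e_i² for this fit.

SSE = 27.02

x=0: ŷ = -7 + 3.9·0 = -7; e = -6 − (-7) = 1
x=1: ŷ = -7 + 3.9·1 = -3.1; e = -3.1 − (-3.1) = 0
x=4: ŷ = -7 + 3.9·4 = 8.6; e = 10.3 − 8.6 = 1.7
x=5: ŷ = -7 + 3.9·5 = 12.5; e = 10.5 − 12.5 = -2
x=6: ŷ = -7 + 3.9·6 = 16.4; e = 15.6 − 16.4 = -0.8
x=7: ŷ = -7 + 3.9·7 = 20.3; e = 18.1 − 20.3 = -2.2
x=8: ŷ = -7 + 3.9·8 = 24.2; e = 25.9 − 24.2 = 1.7
x=12: ŷ = -7 + 3.9·12 = 39.8; e = 37.8 − 39.8 = -2
x=13: ŷ = -7 + 3.9·13 = 43.7; e = 46.3 − 43.7 = 2.6
SSE = 1 + 0 + 2.89 + 4 + 0.64 + 4.84 + 2.89 + 4 + 6.76 = 27.02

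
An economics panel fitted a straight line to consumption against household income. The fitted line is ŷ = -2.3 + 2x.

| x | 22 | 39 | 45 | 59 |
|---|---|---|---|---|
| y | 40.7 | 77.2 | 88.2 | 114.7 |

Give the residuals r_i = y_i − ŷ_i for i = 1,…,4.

-1, 1.5, 0.5, -1

x=22: ŷ = -2.3 + 2·22 = 41.7; r = 40.7 − 41.7 = -1
x=39: ŷ = -2.3 + 2·39 = 75.7; r = 77.2 − 75.7 = 1.5
x=45: ŷ = -2.3 + 2·45 = 87.7; r = 88.2 − 87.7 = 0.5
x=59: ŷ = -2.3 + 2·59 = 115.7; r = 114.7 − 115.7 = -1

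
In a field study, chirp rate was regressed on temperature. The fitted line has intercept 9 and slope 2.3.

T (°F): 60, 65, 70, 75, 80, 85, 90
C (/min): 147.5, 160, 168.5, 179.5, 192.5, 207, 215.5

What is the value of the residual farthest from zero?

e = 2.5

T=60: Ĉ = 9 + 2.3·60 = 147; e = 147.5 − 147 = 0.5
T=65: Ĉ = 9 + 2.3·65 = 158.5; e = 160 − 158.5 = 1.5
T=70: Ĉ = 9 + 2.3·70 = 170; e = 168.5 − 170 = -1.5
T=75: Ĉ = 9 + 2.3·75 = 181.5; e = 179.5 − 181.5 = -2
T=80: Ĉ = 9 + 2.3·80 = 193; e = 192.5 − 193 = -0.5
T=85: Ĉ = 9 + 2.3·85 = 204.5; e = 207 − 204.5 = 2.5
T=90: Ĉ = 9 + 2.3·90 = 216; e = 215.5 − 216 = -0.5
Largest |e| is 2.5 at T = 85, residual 2.5.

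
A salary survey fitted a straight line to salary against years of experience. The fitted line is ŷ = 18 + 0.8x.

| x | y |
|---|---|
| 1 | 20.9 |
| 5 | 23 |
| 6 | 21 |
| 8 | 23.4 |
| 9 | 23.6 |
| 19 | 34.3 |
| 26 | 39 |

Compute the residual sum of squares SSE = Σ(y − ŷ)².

SSE = 13.46

x=1: ŷ = 18 + 0.8·1 = 18.8; e = 20.9 − 18.8 = 2.1
x=5: ŷ = 18 + 0.8·5 = 22; e = 23 − 22 = 1
x=6: ŷ = 18 + 0.8·6 = 22.8; e = 21 − 22.8 = -1.8
x=8: ŷ = 18 + 0.8·8 = 24.4; e = 23.4 − 24.4 = -1
x=9: ŷ = 18 + 0.8·9 = 25.2; e = 23.6 − 25.2 = -1.6
x=19: ŷ = 18 + 0.8·19 = 33.2; e = 34.3 − 33.2 = 1.1
x=26: ŷ = 18 + 0.8·26 = 38.8; e = 39 − 38.8 = 0.2
SSE = 4.41 + 1 + 3.24 + 1 + 2.56 + 1.21 + 0.04 = 13.46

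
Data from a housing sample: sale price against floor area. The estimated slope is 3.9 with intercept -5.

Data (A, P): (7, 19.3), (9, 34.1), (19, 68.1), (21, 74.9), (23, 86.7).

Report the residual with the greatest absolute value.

A=7: ŷ = -5 + 3.9·7 = 22.3; e = 19.3 − 22.3 = -3
A=9: ŷ = -5 + 3.9·9 = 30.1; e = 34.1 − 30.1 = 4
A=19: ŷ = -5 + 3.9·19 = 69.1; e = 68.1 − 69.1 = -1
A=21: ŷ = -5 + 3.9·21 = 76.9; e = 74.9 − 76.9 = -2
A=23: ŷ = -5 + 3.9·23 = 84.7; e = 86.7 − 84.7 = 2
Largest |e| is 4 at A = 9, residual 4.

e = 4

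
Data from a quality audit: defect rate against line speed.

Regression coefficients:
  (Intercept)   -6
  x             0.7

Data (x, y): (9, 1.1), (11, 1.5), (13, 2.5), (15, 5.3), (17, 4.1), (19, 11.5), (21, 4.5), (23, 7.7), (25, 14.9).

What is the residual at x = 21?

ŷ = -6 + 0.7·21 = 8.7
e = 4.5 − 8.7 = -4.2

e = -4.2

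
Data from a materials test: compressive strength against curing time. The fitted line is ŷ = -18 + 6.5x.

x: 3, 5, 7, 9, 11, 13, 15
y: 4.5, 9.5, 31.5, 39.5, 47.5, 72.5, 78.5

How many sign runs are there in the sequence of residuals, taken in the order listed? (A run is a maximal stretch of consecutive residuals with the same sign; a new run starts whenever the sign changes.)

x=3: ŷ = -18 + 6.5·3 = 1.5; e = 4.5 − 1.5 = 3
x=5: ŷ = -18 + 6.5·5 = 14.5; e = 9.5 − 14.5 = -5
x=7: ŷ = -18 + 6.5·7 = 27.5; e = 31.5 − 27.5 = 4
x=9: ŷ = -18 + 6.5·9 = 40.5; e = 39.5 − 40.5 = -1
x=11: ŷ = -18 + 6.5·11 = 53.5; e = 47.5 − 53.5 = -6
x=13: ŷ = -18 + 6.5·13 = 66.5; e = 72.5 − 66.5 = 6
x=15: ŷ = -18 + 6.5·15 = 79.5; e = 78.5 − 79.5 = -1
Signs: + − + − − + −
Runs: +×1, −×1, +×1, −×2, +×1, −×1 → 6

6 runs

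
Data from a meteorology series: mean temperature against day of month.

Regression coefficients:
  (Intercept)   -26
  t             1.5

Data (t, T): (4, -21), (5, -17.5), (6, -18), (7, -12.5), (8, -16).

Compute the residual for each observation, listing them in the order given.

-1, 1, -1, 3, -2

t=4: ŷ = -26 + 1.5·4 = -20; r = -21 − (-20) = -1
t=5: ŷ = -26 + 1.5·5 = -18.5; r = -17.5 − (-18.5) = 1
t=6: ŷ = -26 + 1.5·6 = -17; r = -18 − (-17) = -1
t=7: ŷ = -26 + 1.5·7 = -15.5; r = -12.5 − (-15.5) = 3
t=8: ŷ = -26 + 1.5·8 = -14; r = -16 − (-14) = -2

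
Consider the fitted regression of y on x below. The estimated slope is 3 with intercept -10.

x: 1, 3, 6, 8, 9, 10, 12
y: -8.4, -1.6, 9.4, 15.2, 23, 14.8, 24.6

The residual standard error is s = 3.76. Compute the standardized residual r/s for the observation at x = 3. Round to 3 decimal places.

-0.160

ŷ = -10 + 3·3 = -1
r = -1.6 − (-1) = -0.6
r/s = -0.6 / 3.76 = -0.160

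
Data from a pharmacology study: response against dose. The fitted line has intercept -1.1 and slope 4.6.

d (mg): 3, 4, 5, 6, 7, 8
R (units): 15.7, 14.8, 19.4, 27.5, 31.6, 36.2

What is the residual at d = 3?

e = 3

ŷ = -1.1 + 4.6·3 = 12.7
e = 15.7 − 12.7 = 3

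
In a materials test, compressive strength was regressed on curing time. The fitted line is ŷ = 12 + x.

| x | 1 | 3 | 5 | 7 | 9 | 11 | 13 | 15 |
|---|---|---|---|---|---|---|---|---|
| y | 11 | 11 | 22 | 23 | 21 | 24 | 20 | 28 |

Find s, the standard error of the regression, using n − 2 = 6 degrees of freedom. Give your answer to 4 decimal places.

s = 3.8297

x=1: ŷ = 12 + 1 = 13; r = 11 − 13 = -2
x=3: ŷ = 12 + 3 = 15; r = 11 − 15 = -4
x=5: ŷ = 12 + 5 = 17; r = 22 − 17 = 5
x=7: ŷ = 12 + 7 = 19; r = 23 − 19 = 4
x=9: ŷ = 12 + 9 = 21; r = 21 − 21 = 0
x=11: ŷ = 12 + 11 = 23; r = 24 − 23 = 1
x=13: ŷ = 12 + 13 = 25; r = 20 − 25 = -5
x=15: ŷ = 12 + 15 = 27; r = 28 − 27 = 1
SSE = 4 + 16 + 25 + 16 + 0 + 1 + 25 + 1 = 88
s = √(88/6) = √14.6667 ≈ 3.8297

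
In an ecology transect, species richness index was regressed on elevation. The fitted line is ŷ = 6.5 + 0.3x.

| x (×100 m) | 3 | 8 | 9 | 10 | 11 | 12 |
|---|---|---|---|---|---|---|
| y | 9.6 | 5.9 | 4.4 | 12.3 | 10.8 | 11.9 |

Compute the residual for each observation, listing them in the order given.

2.2, -3, -4.8, 2.8, 1, 1.8

x=3: ŷ = 6.5 + 0.3·3 = 7.4; r = 9.6 − 7.4 = 2.2
x=8: ŷ = 6.5 + 0.3·8 = 8.9; r = 5.9 − 8.9 = -3
x=9: ŷ = 6.5 + 0.3·9 = 9.2; r = 4.4 − 9.2 = -4.8
x=10: ŷ = 6.5 + 0.3·10 = 9.5; r = 12.3 − 9.5 = 2.8
x=11: ŷ = 6.5 + 0.3·11 = 9.8; r = 10.8 − 9.8 = 1
x=12: ŷ = 6.5 + 0.3·12 = 10.1; r = 11.9 − 10.1 = 1.8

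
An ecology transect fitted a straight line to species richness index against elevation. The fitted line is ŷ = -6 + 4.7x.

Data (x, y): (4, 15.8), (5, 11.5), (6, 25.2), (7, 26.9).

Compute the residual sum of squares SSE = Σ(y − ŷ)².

x=4: ŷ = -6 + 4.7·4 = 12.8; r = 15.8 − 12.8 = 3
x=5: ŷ = -6 + 4.7·5 = 17.5; r = 11.5 − 17.5 = -6
x=6: ŷ = -6 + 4.7·6 = 22.2; r = 25.2 − 22.2 = 3
x=7: ŷ = -6 + 4.7·7 = 26.9; r = 26.9 − 26.9 = 0
SSE = 9 + 36 + 9 + 0 = 54

SSE = 54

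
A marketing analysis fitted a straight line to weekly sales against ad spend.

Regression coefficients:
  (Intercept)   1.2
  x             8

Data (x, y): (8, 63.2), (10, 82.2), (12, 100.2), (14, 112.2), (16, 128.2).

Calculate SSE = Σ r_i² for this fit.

x=8: ŷ = 1.2 + 8·8 = 65.2; r = 63.2 − 65.2 = -2
x=10: ŷ = 1.2 + 8·10 = 81.2; r = 82.2 − 81.2 = 1
x=12: ŷ = 1.2 + 8·12 = 97.2; r = 100.2 − 97.2 = 3
x=14: ŷ = 1.2 + 8·14 = 113.2; r = 112.2 − 113.2 = -1
x=16: ŷ = 1.2 + 8·16 = 129.2; r = 128.2 − 129.2 = -1
SSE = 4 + 1 + 9 + 1 + 1 = 16

SSE = 16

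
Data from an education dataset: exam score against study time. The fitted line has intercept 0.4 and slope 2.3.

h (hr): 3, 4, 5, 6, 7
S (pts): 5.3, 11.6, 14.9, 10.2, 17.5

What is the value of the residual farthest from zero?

r = -4

h=3: Ŝ = 0.4 + 2.3·3 = 7.3; r = 5.3 − 7.3 = -2
h=4: Ŝ = 0.4 + 2.3·4 = 9.6; r = 11.6 − 9.6 = 2
h=5: Ŝ = 0.4 + 2.3·5 = 11.9; r = 14.9 − 11.9 = 3
h=6: Ŝ = 0.4 + 2.3·6 = 14.2; r = 10.2 − 14.2 = -4
h=7: Ŝ = 0.4 + 2.3·7 = 16.5; r = 17.5 − 16.5 = 1
Largest |r| is 4 at h = 6, residual -4.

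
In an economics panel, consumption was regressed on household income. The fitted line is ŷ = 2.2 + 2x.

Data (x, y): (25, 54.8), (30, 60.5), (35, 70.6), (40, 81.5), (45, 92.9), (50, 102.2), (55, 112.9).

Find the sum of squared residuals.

x=25: ŷ = 2.2 + 2·25 = 52.2; e = 54.8 − 52.2 = 2.6
x=30: ŷ = 2.2 + 2·30 = 62.2; e = 60.5 − 62.2 = -1.7
x=35: ŷ = 2.2 + 2·35 = 72.2; e = 70.6 − 72.2 = -1.6
x=40: ŷ = 2.2 + 2·40 = 82.2; e = 81.5 − 82.2 = -0.7
x=45: ŷ = 2.2 + 2·45 = 92.2; e = 92.9 − 92.2 = 0.7
x=50: ŷ = 2.2 + 2·50 = 102.2; e = 102.2 − 102.2 = 0
x=55: ŷ = 2.2 + 2·55 = 112.2; e = 112.9 − 112.2 = 0.7
SSE = 6.76 + 2.89 + 2.56 + 0.49 + 0.49 + 0 + 0.49 = 13.68

SSE = 13.68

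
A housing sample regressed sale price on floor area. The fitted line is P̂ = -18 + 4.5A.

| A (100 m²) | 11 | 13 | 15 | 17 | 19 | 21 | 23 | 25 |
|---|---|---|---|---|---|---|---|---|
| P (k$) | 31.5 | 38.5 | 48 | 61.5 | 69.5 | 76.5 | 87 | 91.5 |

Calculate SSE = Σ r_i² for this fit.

SSE = 30.5

A=11: P̂ = -18 + 4.5·11 = 31.5; r = 31.5 − 31.5 = 0
A=13: P̂ = -18 + 4.5·13 = 40.5; r = 38.5 − 40.5 = -2
A=15: P̂ = -18 + 4.5·15 = 49.5; r = 48 − 49.5 = -1.5
A=17: P̂ = -18 + 4.5·17 = 58.5; r = 61.5 − 58.5 = 3
A=19: P̂ = -18 + 4.5·19 = 67.5; r = 69.5 − 67.5 = 2
A=21: P̂ = -18 + 4.5·21 = 76.5; r = 76.5 − 76.5 = 0
A=23: P̂ = -18 + 4.5·23 = 85.5; r = 87 − 85.5 = 1.5
A=25: P̂ = -18 + 4.5·25 = 94.5; r = 91.5 − 94.5 = -3
SSE = 0 + 4 + 2.25 + 9 + 4 + 0 + 2.25 + 9 = 30.5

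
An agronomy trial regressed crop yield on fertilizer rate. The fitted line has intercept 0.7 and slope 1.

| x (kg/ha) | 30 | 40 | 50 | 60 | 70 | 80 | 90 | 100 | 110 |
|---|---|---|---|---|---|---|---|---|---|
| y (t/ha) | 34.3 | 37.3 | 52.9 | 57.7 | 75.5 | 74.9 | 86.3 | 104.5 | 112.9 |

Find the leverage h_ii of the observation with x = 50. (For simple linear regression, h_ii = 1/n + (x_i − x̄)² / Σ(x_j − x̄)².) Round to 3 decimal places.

h = 0.178

x̄ = (30 + 40 + 50 + 60 + 70 + 80 + 90 + 100 + 110)/9 = 70
Σ(x − x̄)² = 1600 + 900 + 400 + 100 + 0 + 100 + 400 + 900 + 1600 = 6000
h = 1/9 + (-20)²/6000 = 0.111111 + 0.0666667 = 0.178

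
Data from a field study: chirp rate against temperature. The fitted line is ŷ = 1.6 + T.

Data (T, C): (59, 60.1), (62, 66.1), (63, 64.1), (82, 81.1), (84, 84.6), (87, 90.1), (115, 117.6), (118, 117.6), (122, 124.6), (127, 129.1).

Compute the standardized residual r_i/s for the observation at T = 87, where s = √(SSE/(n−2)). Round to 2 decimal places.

T=59: ŷ = 1.6 + 59 = 60.6; r = 60.1 − 60.6 = -0.5
T=62: ŷ = 1.6 + 62 = 63.6; r = 66.1 − 63.6 = 2.5
T=63: ŷ = 1.6 + 63 = 64.6; r = 64.1 − 64.6 = -0.5
T=82: ŷ = 1.6 + 82 = 83.6; r = 81.1 − 83.6 = -2.5
T=84: ŷ = 1.6 + 84 = 85.6; r = 84.6 − 85.6 = -1
T=87: ŷ = 1.6 + 87 = 88.6; r = 90.1 − 88.6 = 1.5
T=115: ŷ = 1.6 + 115 = 116.6; r = 117.6 − 116.6 = 1
T=118: ŷ = 1.6 + 118 = 119.6; r = 117.6 − 119.6 = -2
T=122: ŷ = 1.6 + 122 = 123.6; r = 124.6 − 123.6 = 1
T=127: ŷ = 1.6 + 127 = 128.6; r = 129.1 − 128.6 = 0.5
SSE = 0.25 + 6.25 + 0.25 + 6.25 + 1 + 2.25 + 1 + 4 + 1 + 0.25 = 22.5
s = √(22.5/8) = 1.67705
r/s = 1.5 / 1.67705 = 0.89

0.89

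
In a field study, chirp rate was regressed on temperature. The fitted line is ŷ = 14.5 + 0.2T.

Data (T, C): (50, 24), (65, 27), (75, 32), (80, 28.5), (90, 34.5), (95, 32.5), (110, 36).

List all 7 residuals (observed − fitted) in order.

-0.5, -0.5, 2.5, -2, 2, -1, -0.5

T=50: ŷ = 14.5 + 0.2·50 = 24.5; r = 24 − 24.5 = -0.5
T=65: ŷ = 14.5 + 0.2·65 = 27.5; r = 27 − 27.5 = -0.5
T=75: ŷ = 14.5 + 0.2·75 = 29.5; r = 32 − 29.5 = 2.5
T=80: ŷ = 14.5 + 0.2·80 = 30.5; r = 28.5 − 30.5 = -2
T=90: ŷ = 14.5 + 0.2·90 = 32.5; r = 34.5 − 32.5 = 2
T=95: ŷ = 14.5 + 0.2·95 = 33.5; r = 32.5 − 33.5 = -1
T=110: ŷ = 14.5 + 0.2·110 = 36.5; r = 36 − 36.5 = -0.5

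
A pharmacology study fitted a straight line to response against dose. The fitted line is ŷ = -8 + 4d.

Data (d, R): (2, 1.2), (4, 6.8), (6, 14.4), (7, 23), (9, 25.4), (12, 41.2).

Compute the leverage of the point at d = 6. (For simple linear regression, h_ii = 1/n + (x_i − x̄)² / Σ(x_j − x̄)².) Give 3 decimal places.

h = 0.174

d̄ = (2 + 4 + 6 + 7 + 9 + 12)/6 = 6.66667
Σ(d − d̄)² = 21.7778 + 7.11111 + 0.444444 + 0.111111 + 5.44444 + 28.4444 = 63.3333
h = 1/6 + (-0.666667)²/63.3333 = 0.166667 + 0.00701754 = 0.174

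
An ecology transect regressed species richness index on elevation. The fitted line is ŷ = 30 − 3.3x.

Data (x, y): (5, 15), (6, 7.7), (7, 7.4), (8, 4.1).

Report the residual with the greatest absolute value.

x=5: ŷ = 30 − 3.3·5 = 13.5; e = 15 − 13.5 = 1.5
x=6: ŷ = 30 − 3.3·6 = 10.2; e = 7.7 − 10.2 = -2.5
x=7: ŷ = 30 − 3.3·7 = 6.9; e = 7.4 − 6.9 = 0.5
x=8: ŷ = 30 − 3.3·8 = 3.6; e = 4.1 − 3.6 = 0.5
Largest |e| is 2.5 at x = 6, residual -2.5.

e = -2.5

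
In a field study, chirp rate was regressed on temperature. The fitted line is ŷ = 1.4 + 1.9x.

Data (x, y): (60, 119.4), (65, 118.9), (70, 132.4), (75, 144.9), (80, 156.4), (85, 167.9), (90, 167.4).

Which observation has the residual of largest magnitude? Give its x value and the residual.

x = 65, r = -6

x=60: ŷ = 1.4 + 1.9·60 = 115.4; r = 119.4 − 115.4 = 4
x=65: ŷ = 1.4 + 1.9·65 = 124.9; r = 118.9 − 124.9 = -6
x=70: ŷ = 1.4 + 1.9·70 = 134.4; r = 132.4 − 134.4 = -2
x=75: ŷ = 1.4 + 1.9·75 = 143.9; r = 144.9 − 143.9 = 1
x=80: ŷ = 1.4 + 1.9·80 = 153.4; r = 156.4 − 153.4 = 3
x=85: ŷ = 1.4 + 1.9·85 = 162.9; r = 167.9 − 162.9 = 5
x=90: ŷ = 1.4 + 1.9·90 = 172.4; r = 167.4 − 172.4 = -5
Largest |r| is 6 at x = 65, residual -6.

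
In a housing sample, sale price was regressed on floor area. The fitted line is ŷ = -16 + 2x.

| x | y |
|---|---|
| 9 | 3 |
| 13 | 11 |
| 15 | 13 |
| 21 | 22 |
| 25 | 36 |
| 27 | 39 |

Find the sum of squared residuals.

x=9: ŷ = -16 + 2·9 = 2; e = 3 − 2 = 1
x=13: ŷ = -16 + 2·13 = 10; e = 11 − 10 = 1
x=15: ŷ = -16 + 2·15 = 14; e = 13 − 14 = -1
x=21: ŷ = -16 + 2·21 = 26; e = 22 − 26 = -4
x=25: ŷ = -16 + 2·25 = 34; e = 36 − 34 = 2
x=27: ŷ = -16 + 2·27 = 38; e = 39 − 38 = 1
SSE = 1 + 1 + 1 + 16 + 4 + 1 = 24

SSE = 24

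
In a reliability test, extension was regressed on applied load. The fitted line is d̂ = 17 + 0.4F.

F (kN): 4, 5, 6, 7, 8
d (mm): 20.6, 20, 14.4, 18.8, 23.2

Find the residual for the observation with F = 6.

d̂ = 17 + 0.4·6 = 19.4
e = 14.4 − 19.4 = -5

e = -5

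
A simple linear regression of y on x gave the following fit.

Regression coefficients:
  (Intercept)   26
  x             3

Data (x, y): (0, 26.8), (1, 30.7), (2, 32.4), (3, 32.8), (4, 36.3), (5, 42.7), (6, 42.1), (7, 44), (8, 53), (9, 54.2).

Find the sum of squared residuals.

SSE = 37.36

x=0: ŷ = 26 + 3·0 = 26; r = 26.8 − 26 = 0.8
x=1: ŷ = 26 + 3·1 = 29; r = 30.7 − 29 = 1.7
x=2: ŷ = 26 + 3·2 = 32; r = 32.4 − 32 = 0.4
x=3: ŷ = 26 + 3·3 = 35; r = 32.8 − 35 = -2.2
x=4: ŷ = 26 + 3·4 = 38; r = 36.3 − 38 = -1.7
x=5: ŷ = 26 + 3·5 = 41; r = 42.7 − 41 = 1.7
x=6: ŷ = 26 + 3·6 = 44; r = 42.1 − 44 = -1.9
x=7: ŷ = 26 + 3·7 = 47; r = 44 − 47 = -3
x=8: ŷ = 26 + 3·8 = 50; r = 53 − 50 = 3
x=9: ŷ = 26 + 3·9 = 53; r = 54.2 − 53 = 1.2
SSE = 0.64 + 2.89 + 0.16 + 4.84 + 2.89 + 2.89 + 3.61 + 9 + 9 + 1.44 = 37.36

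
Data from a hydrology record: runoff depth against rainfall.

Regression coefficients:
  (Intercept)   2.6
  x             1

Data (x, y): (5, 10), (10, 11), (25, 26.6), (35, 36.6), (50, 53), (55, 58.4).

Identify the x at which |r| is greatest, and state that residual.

x = 5, r = 2.4

x=5: ŷ = 2.6 + 5 = 7.6; r = 10 − 7.6 = 2.4
x=10: ŷ = 2.6 + 10 = 12.6; r = 11 − 12.6 = -1.6
x=25: ŷ = 2.6 + 25 = 27.6; r = 26.6 − 27.6 = -1
x=35: ŷ = 2.6 + 35 = 37.6; r = 36.6 − 37.6 = -1
x=50: ŷ = 2.6 + 50 = 52.6; r = 53 − 52.6 = 0.4
x=55: ŷ = 2.6 + 55 = 57.6; r = 58.4 − 57.6 = 0.8
Largest |r| is 2.4 at x = 5, residual 2.4.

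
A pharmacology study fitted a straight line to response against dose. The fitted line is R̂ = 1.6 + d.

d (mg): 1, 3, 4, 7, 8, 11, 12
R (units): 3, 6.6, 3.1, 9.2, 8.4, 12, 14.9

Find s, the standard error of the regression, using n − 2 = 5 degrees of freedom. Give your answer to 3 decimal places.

d=1: R̂ = 1.6 + 1 = 2.6; e = 3 − 2.6 = 0.4
d=3: R̂ = 1.6 + 3 = 4.6; e = 6.6 − 4.6 = 2
d=4: R̂ = 1.6 + 4 = 5.6; e = 3.1 − 5.6 = -2.5
d=7: R̂ = 1.6 + 7 = 8.6; e = 9.2 − 8.6 = 0.6
d=8: R̂ = 1.6 + 8 = 9.6; e = 8.4 − 9.6 = -1.2
d=11: R̂ = 1.6 + 11 = 12.6; e = 12 − 12.6 = -0.6
d=12: R̂ = 1.6 + 12 = 13.6; e = 14.9 − 13.6 = 1.3
SSE = 0.16 + 4 + 6.25 + 0.36 + 1.44 + 0.36 + 1.69 = 14.26
s = √(14.26/5) = √2.852 ≈ 1.689

s = 1.689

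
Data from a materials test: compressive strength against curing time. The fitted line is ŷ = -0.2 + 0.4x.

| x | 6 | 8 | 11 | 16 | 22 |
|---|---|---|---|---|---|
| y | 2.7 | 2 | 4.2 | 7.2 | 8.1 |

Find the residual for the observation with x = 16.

r = 1

ŷ = -0.2 + 0.4·16 = 6.2
r = 7.2 − 6.2 = 1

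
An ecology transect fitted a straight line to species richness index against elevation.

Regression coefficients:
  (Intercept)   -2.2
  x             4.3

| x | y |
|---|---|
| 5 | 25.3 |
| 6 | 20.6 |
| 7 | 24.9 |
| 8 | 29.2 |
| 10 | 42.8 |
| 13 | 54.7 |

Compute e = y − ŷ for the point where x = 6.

ŷ = -2.2 + 4.3·6 = 23.6
e = 20.6 − 23.6 = -3

e = -3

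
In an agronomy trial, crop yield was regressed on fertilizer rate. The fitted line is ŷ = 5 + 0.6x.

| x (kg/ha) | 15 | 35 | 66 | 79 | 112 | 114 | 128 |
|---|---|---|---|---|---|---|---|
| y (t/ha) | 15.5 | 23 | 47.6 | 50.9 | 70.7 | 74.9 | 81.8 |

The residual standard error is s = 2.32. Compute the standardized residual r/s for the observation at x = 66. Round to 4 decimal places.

1.2931

ŷ = 5 + 0.6·66 = 44.6
r = 47.6 − 44.6 = 3
r/s = 3 / 2.32 = 1.2931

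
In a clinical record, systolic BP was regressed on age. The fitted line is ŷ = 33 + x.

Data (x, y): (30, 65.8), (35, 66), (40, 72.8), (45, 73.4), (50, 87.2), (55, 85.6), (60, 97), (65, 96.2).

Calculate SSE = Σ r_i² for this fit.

x=30: ŷ = 33 + 30 = 63; r = 65.8 − 63 = 2.8
x=35: ŷ = 33 + 35 = 68; r = 66 − 68 = -2
x=40: ŷ = 33 + 40 = 73; r = 72.8 − 73 = -0.2
x=45: ŷ = 33 + 45 = 78; r = 73.4 − 78 = -4.6
x=50: ŷ = 33 + 50 = 83; r = 87.2 − 83 = 4.2
x=55: ŷ = 33 + 55 = 88; r = 85.6 − 88 = -2.4
x=60: ŷ = 33 + 60 = 93; r = 97 − 93 = 4
x=65: ŷ = 33 + 65 = 98; r = 96.2 − 98 = -1.8
SSE = 7.84 + 4 + 0.04 + 21.16 + 17.64 + 5.76 + 16 + 3.24 = 75.68

SSE = 75.68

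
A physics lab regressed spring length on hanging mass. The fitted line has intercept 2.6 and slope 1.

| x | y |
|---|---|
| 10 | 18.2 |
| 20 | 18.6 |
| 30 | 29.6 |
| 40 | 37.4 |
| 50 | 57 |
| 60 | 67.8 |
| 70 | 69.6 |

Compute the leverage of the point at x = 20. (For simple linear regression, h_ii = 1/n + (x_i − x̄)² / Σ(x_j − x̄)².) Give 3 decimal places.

h = 0.286

x̄ = (10 + 20 + 30 + 40 + 50 + 60 + 70)/7 = 40
Σ(x − x̄)² = 900 + 400 + 100 + 0 + 100 + 400 + 900 = 2800
h = 1/7 + (-20)²/2800 = 0.142857 + 0.142857 = 0.286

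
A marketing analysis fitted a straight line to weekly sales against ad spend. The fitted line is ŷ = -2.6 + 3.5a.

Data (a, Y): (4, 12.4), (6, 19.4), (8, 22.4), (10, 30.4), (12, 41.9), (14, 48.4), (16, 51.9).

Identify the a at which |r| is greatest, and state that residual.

a=4: ŷ = -2.6 + 3.5·4 = 11.4; r = 12.4 − 11.4 = 1
a=6: ŷ = -2.6 + 3.5·6 = 18.4; r = 19.4 − 18.4 = 1
a=8: ŷ = -2.6 + 3.5·8 = 25.4; r = 22.4 − 25.4 = -3
a=10: ŷ = -2.6 + 3.5·10 = 32.4; r = 30.4 − 32.4 = -2
a=12: ŷ = -2.6 + 3.5·12 = 39.4; r = 41.9 − 39.4 = 2.5
a=14: ŷ = -2.6 + 3.5·14 = 46.4; r = 48.4 − 46.4 = 2
a=16: ŷ = -2.6 + 3.5·16 = 53.4; r = 51.9 − 53.4 = -1.5
Largest |r| is 3 at a = 8, residual -3.

a = 8, r = -3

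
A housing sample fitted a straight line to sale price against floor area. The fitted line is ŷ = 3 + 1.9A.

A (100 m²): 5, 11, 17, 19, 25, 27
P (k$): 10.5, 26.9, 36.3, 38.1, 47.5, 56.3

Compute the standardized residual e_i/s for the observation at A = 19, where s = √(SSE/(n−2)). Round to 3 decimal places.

A=5: ŷ = 3 + 1.9·5 = 12.5; e = 10.5 − 12.5 = -2
A=11: ŷ = 3 + 1.9·11 = 23.9; e = 26.9 − 23.9 = 3
A=17: ŷ = 3 + 1.9·17 = 35.3; e = 36.3 − 35.3 = 1
A=19: ŷ = 3 + 1.9·19 = 39.1; e = 38.1 − 39.1 = -1
A=25: ŷ = 3 + 1.9·25 = 50.5; e = 47.5 − 50.5 = -3
A=27: ŷ = 3 + 1.9·27 = 54.3; e = 56.3 − 54.3 = 2
SSE = 4 + 9 + 1 + 1 + 9 + 4 = 28
s = √(28/4) = 2.64575
e/s = -1 / 2.64575 = -0.378

-0.378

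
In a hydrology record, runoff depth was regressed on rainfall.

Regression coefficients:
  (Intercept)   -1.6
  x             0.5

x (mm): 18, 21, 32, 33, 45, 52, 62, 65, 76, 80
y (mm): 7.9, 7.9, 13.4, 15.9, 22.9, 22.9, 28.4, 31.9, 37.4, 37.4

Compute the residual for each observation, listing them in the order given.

x=18: ŷ = -1.6 + 0.5·18 = 7.4; e = 7.9 − 7.4 = 0.5
x=21: ŷ = -1.6 + 0.5·21 = 8.9; e = 7.9 − 8.9 = -1
x=32: ŷ = -1.6 + 0.5·32 = 14.4; e = 13.4 − 14.4 = -1
x=33: ŷ = -1.6 + 0.5·33 = 14.9; e = 15.9 − 14.9 = 1
x=45: ŷ = -1.6 + 0.5·45 = 20.9; e = 22.9 − 20.9 = 2
x=52: ŷ = -1.6 + 0.5·52 = 24.4; e = 22.9 − 24.4 = -1.5
x=62: ŷ = -1.6 + 0.5·62 = 29.4; e = 28.4 − 29.4 = -1
x=65: ŷ = -1.6 + 0.5·65 = 30.9; e = 31.9 − 30.9 = 1
x=76: ŷ = -1.6 + 0.5·76 = 36.4; e = 37.4 − 36.4 = 1
x=80: ŷ = -1.6 + 0.5·80 = 38.4; e = 37.4 − 38.4 = -1

0.5, -1, -1, 1, 2, -1.5, -1, 1, 1, -1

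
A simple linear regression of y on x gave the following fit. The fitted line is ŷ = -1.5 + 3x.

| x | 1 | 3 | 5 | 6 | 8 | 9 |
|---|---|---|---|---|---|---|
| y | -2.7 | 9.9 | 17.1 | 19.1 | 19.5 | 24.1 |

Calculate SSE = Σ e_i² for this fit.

x=1: ŷ = -1.5 + 3·1 = 1.5; e = -2.7 − 1.5 = -4.2
x=3: ŷ = -1.5 + 3·3 = 7.5; e = 9.9 − 7.5 = 2.4
x=5: ŷ = -1.5 + 3·5 = 13.5; e = 17.1 − 13.5 = 3.6
x=6: ŷ = -1.5 + 3·6 = 16.5; e = 19.1 − 16.5 = 2.6
x=8: ŷ = -1.5 + 3·8 = 22.5; e = 19.5 − 22.5 = -3
x=9: ŷ = -1.5 + 3·9 = 25.5; e = 24.1 − 25.5 = -1.4
SSE = 17.64 + 5.76 + 12.96 + 6.76 + 9 + 1.96 = 54.08

SSE = 54.08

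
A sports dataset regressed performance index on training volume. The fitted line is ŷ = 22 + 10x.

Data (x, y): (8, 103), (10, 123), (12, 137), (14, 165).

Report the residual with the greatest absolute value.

x=8: ŷ = 22 + 10·8 = 102; r = 103 − 102 = 1
x=10: ŷ = 22 + 10·10 = 122; r = 123 − 122 = 1
x=12: ŷ = 22 + 10·12 = 142; r = 137 − 142 = -5
x=14: ŷ = 22 + 10·14 = 162; r = 165 − 162 = 3
Largest |r| is 5 at x = 12, residual -5.

r = -5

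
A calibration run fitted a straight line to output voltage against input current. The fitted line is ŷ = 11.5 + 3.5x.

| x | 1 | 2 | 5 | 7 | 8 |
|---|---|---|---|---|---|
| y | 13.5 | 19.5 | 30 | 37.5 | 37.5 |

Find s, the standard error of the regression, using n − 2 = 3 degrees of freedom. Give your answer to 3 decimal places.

s = 1.871

x=1: ŷ = 11.5 + 3.5·1 = 15; r = 13.5 − 15 = -1.5
x=2: ŷ = 11.5 + 3.5·2 = 18.5; r = 19.5 − 18.5 = 1
x=5: ŷ = 11.5 + 3.5·5 = 29; r = 30 − 29 = 1
x=7: ŷ = 11.5 + 3.5·7 = 36; r = 37.5 − 36 = 1.5
x=8: ŷ = 11.5 + 3.5·8 = 39.5; r = 37.5 − 39.5 = -2
SSE = 2.25 + 1 + 1 + 2.25 + 4 = 10.5
s = √(10.5/3) = √3.5 ≈ 1.871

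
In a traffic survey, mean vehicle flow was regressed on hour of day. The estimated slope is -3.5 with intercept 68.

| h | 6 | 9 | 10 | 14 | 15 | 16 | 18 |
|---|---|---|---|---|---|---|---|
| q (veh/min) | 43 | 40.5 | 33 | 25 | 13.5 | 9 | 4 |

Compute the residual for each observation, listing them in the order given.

-4, 4, 0, 6, -2, -3, -1

h=6: ŷ = 68 − 3.5·6 = 47; r = 43 − 47 = -4
h=9: ŷ = 68 − 3.5·9 = 36.5; r = 40.5 − 36.5 = 4
h=10: ŷ = 68 − 3.5·10 = 33; r = 33 − 33 = 0
h=14: ŷ = 68 − 3.5·14 = 19; r = 25 − 19 = 6
h=15: ŷ = 68 − 3.5·15 = 15.5; r = 13.5 − 15.5 = -2
h=16: ŷ = 68 − 3.5·16 = 12; r = 9 − 12 = -3
h=18: ŷ = 68 − 3.5·18 = 5; r = 4 − 5 = -1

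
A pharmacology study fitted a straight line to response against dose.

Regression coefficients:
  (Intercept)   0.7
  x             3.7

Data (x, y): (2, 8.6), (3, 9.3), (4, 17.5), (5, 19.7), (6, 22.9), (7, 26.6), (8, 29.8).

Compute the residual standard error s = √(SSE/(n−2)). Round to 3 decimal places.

s = 1.483

x=2: ŷ = 0.7 + 3.7·2 = 8.1; r = 8.6 − 8.1 = 0.5
x=3: ŷ = 0.7 + 3.7·3 = 11.8; r = 9.3 − 11.8 = -2.5
x=4: ŷ = 0.7 + 3.7·4 = 15.5; r = 17.5 − 15.5 = 2
x=5: ŷ = 0.7 + 3.7·5 = 19.2; r = 19.7 − 19.2 = 0.5
x=6: ŷ = 0.7 + 3.7·6 = 22.9; r = 22.9 − 22.9 = 0
x=7: ŷ = 0.7 + 3.7·7 = 26.6; r = 26.6 − 26.6 = 0
x=8: ŷ = 0.7 + 3.7·8 = 30.3; r = 29.8 − 30.3 = -0.5
SSE = 0.25 + 6.25 + 4 + 0.25 + 0 + 0 + 0.25 = 11
s = √(11/5) = √2.2 ≈ 1.483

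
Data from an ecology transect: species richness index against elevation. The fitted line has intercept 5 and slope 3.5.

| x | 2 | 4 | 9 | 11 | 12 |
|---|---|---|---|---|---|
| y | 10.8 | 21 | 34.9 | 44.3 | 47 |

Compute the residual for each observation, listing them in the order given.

-1.2, 2, -1.6, 0.8, 0

x=2: ŷ = 5 + 3.5·2 = 12; r = 10.8 − 12 = -1.2
x=4: ŷ = 5 + 3.5·4 = 19; r = 21 − 19 = 2
x=9: ŷ = 5 + 3.5·9 = 36.5; r = 34.9 − 36.5 = -1.6
x=11: ŷ = 5 + 3.5·11 = 43.5; r = 44.3 − 43.5 = 0.8
x=12: ŷ = 5 + 3.5·12 = 47; r = 47 − 47 = 0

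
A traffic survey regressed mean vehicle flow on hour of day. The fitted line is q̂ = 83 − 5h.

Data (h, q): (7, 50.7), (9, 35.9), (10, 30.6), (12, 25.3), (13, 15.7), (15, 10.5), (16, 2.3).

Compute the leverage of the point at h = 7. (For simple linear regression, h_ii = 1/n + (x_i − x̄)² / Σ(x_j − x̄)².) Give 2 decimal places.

h̄ = (7 + 9 + 10 + 12 + 13 + 15 + 16)/7 = 11.7143
Σ(h − h̄)² = 22.2245 + 7.36735 + 2.93878 + 0.0816327 + 1.65306 + 10.7959 + 18.3673 = 63.4286
h = 1/7 + (-4.71429)²/63.4286 = 0.142857 + 0.350386 = 0.49

h = 0.49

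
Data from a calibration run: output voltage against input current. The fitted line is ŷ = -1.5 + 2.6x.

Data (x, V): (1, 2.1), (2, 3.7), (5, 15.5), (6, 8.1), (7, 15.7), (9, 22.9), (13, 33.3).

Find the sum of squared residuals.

x=1: ŷ = -1.5 + 2.6·1 = 1.1; e = 2.1 − 1.1 = 1
x=2: ŷ = -1.5 + 2.6·2 = 3.7; e = 3.7 − 3.7 = 0
x=5: ŷ = -1.5 + 2.6·5 = 11.5; e = 15.5 − 11.5 = 4
x=6: ŷ = -1.5 + 2.6·6 = 14.1; e = 8.1 − 14.1 = -6
x=7: ŷ = -1.5 + 2.6·7 = 16.7; e = 15.7 − 16.7 = -1
x=9: ŷ = -1.5 + 2.6·9 = 21.9; e = 22.9 − 21.9 = 1
x=13: ŷ = -1.5 + 2.6·13 = 32.3; e = 33.3 − 32.3 = 1
SSE = 1 + 0 + 16 + 36 + 1 + 1 + 1 = 56

SSE = 56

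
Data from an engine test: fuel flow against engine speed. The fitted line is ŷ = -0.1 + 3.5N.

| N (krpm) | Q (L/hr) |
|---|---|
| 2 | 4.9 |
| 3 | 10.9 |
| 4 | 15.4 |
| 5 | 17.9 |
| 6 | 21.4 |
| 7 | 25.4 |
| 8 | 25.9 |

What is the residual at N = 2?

r = -2

ŷ = -0.1 + 3.5·2 = 6.9
r = 4.9 − 6.9 = -2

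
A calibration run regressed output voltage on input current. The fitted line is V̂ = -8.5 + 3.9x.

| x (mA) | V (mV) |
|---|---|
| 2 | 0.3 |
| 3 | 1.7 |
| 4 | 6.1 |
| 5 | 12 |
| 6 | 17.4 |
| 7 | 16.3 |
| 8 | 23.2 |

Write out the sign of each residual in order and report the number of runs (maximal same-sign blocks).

5 runs

x=2: V̂ = -8.5 + 3.9·2 = -0.7; r = 0.3 − (-0.7) = 1
x=3: V̂ = -8.5 + 3.9·3 = 3.2; r = 1.7 − 3.2 = -1.5
x=4: V̂ = -8.5 + 3.9·4 = 7.1; r = 6.1 − 7.1 = -1
x=5: V̂ = -8.5 + 3.9·5 = 11; r = 12 − 11 = 1
x=6: V̂ = -8.5 + 3.9·6 = 14.9; r = 17.4 − 14.9 = 2.5
x=7: V̂ = -8.5 + 3.9·7 = 18.8; r = 16.3 − 18.8 = -2.5
x=8: V̂ = -8.5 + 3.9·8 = 22.7; r = 23.2 − 22.7 = 0.5
Signs: + − − + + − +
Runs: +×1, −×2, +×2, −×1, +×1 → 5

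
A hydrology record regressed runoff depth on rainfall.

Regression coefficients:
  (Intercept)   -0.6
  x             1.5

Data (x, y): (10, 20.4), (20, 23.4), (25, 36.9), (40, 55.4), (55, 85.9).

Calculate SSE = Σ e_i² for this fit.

x=10: ŷ = -0.6 + 1.5·10 = 14.4; e = 20.4 − 14.4 = 6
x=20: ŷ = -0.6 + 1.5·20 = 29.4; e = 23.4 − 29.4 = -6
x=25: ŷ = -0.6 + 1.5·25 = 36.9; e = 36.9 − 36.9 = 0
x=40: ŷ = -0.6 + 1.5·40 = 59.4; e = 55.4 − 59.4 = -4
x=55: ŷ = -0.6 + 1.5·55 = 81.9; e = 85.9 − 81.9 = 4
SSE = 36 + 36 + 0 + 16 + 16 = 104

SSE = 104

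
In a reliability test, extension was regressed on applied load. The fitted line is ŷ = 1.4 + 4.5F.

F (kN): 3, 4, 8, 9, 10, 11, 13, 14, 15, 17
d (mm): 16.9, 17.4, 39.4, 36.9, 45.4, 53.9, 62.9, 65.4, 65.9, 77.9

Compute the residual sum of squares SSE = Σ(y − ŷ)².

F=3: ŷ = 1.4 + 4.5·3 = 14.9; r = 16.9 − 14.9 = 2
F=4: ŷ = 1.4 + 4.5·4 = 19.4; r = 17.4 − 19.4 = -2
F=8: ŷ = 1.4 + 4.5·8 = 37.4; r = 39.4 − 37.4 = 2
F=9: ŷ = 1.4 + 4.5·9 = 41.9; r = 36.9 − 41.9 = -5
F=10: ŷ = 1.4 + 4.5·10 = 46.4; r = 45.4 − 46.4 = -1
F=11: ŷ = 1.4 + 4.5·11 = 50.9; r = 53.9 − 50.9 = 3
F=13: ŷ = 1.4 + 4.5·13 = 59.9; r = 62.9 − 59.9 = 3
F=14: ŷ = 1.4 + 4.5·14 = 64.4; r = 65.4 − 64.4 = 1
F=15: ŷ = 1.4 + 4.5·15 = 68.9; r = 65.9 − 68.9 = -3
F=17: ŷ = 1.4 + 4.5·17 = 77.9; r = 77.9 − 77.9 = 0
SSE = 4 + 4 + 4 + 25 + 1 + 9 + 9 + 1 + 9 + 0 = 66

SSE = 66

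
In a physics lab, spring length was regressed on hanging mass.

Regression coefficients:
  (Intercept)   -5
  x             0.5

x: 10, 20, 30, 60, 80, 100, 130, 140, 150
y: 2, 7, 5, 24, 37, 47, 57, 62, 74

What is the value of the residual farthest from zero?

x=10: ŷ = -5 + 0.5·10 = 0; e = 2 − 0 = 2
x=20: ŷ = -5 + 0.5·20 = 5; e = 7 − 5 = 2
x=30: ŷ = -5 + 0.5·30 = 10; e = 5 − 10 = -5
x=60: ŷ = -5 + 0.5·60 = 25; e = 24 − 25 = -1
x=80: ŷ = -5 + 0.5·80 = 35; e = 37 − 35 = 2
x=100: ŷ = -5 + 0.5·100 = 45; e = 47 − 45 = 2
x=130: ŷ = -5 + 0.5·130 = 60; e = 57 − 60 = -3
x=140: ŷ = -5 + 0.5·140 = 65; e = 62 − 65 = -3
x=150: ŷ = -5 + 0.5·150 = 70; e = 74 − 70 = 4
Largest |e| is 5 at x = 30, residual -5.

e = -5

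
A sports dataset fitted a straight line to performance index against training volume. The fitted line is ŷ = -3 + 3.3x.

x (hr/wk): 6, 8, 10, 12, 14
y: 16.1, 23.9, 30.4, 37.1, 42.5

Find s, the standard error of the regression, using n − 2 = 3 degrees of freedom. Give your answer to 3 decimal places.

s = 0.739

x=6: ŷ = -3 + 3.3·6 = 16.8; r = 16.1 − 16.8 = -0.7
x=8: ŷ = -3 + 3.3·8 = 23.4; r = 23.9 − 23.4 = 0.5
x=10: ŷ = -3 + 3.3·10 = 30; r = 30.4 − 30 = 0.4
x=12: ŷ = -3 + 3.3·12 = 36.6; r = 37.1 − 36.6 = 0.5
x=14: ŷ = -3 + 3.3·14 = 43.2; r = 42.5 − 43.2 = -0.7
SSE = 0.49 + 0.25 + 0.16 + 0.25 + 0.49 = 1.64
s = √(1.64/3) = √0.546667 ≈ 0.739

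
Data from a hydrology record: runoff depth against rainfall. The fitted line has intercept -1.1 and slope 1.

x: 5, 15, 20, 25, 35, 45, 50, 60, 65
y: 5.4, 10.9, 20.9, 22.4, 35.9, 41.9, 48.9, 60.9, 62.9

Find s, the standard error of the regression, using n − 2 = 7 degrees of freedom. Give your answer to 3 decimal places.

x=5: ŷ = -1.1 + 5 = 3.9; r = 5.4 − 3.9 = 1.5
x=15: ŷ = -1.1 + 15 = 13.9; r = 10.9 − 13.9 = -3
x=20: ŷ = -1.1 + 20 = 18.9; r = 20.9 − 18.9 = 2
x=25: ŷ = -1.1 + 25 = 23.9; r = 22.4 − 23.9 = -1.5
x=35: ŷ = -1.1 + 35 = 33.9; r = 35.9 − 33.9 = 2
x=45: ŷ = -1.1 + 45 = 43.9; r = 41.9 − 43.9 = -2
x=50: ŷ = -1.1 + 50 = 48.9; r = 48.9 − 48.9 = 0
x=60: ŷ = -1.1 + 60 = 58.9; r = 60.9 − 58.9 = 2
x=65: ŷ = -1.1 + 65 = 63.9; r = 62.9 − 63.9 = -1
SSE = 2.25 + 9 + 4 + 2.25 + 4 + 4 + 0 + 4 + 1 = 30.5
s = √(30.5/7) = √4.35714 ≈ 2.087

s = 2.087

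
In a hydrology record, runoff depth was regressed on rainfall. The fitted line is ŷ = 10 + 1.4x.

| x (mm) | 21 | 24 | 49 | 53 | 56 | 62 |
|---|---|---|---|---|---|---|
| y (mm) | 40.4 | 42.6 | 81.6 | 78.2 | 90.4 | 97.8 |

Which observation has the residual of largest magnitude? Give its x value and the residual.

x = 53, r = -6

x=21: ŷ = 10 + 1.4·21 = 39.4; r = 40.4 − 39.4 = 1
x=24: ŷ = 10 + 1.4·24 = 43.6; r = 42.6 − 43.6 = -1
x=49: ŷ = 10 + 1.4·49 = 78.6; r = 81.6 − 78.6 = 3
x=53: ŷ = 10 + 1.4·53 = 84.2; r = 78.2 − 84.2 = -6
x=56: ŷ = 10 + 1.4·56 = 88.4; r = 90.4 − 88.4 = 2
x=62: ŷ = 10 + 1.4·62 = 96.8; r = 97.8 − 96.8 = 1
Largest |r| is 6 at x = 53, residual -6.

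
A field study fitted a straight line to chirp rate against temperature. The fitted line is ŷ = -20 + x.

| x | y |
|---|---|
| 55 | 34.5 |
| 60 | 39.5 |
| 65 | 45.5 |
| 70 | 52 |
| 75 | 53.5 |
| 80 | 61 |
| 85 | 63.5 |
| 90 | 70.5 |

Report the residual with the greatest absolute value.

x=55: ŷ = -20 + 55 = 35; r = 34.5 − 35 = -0.5
x=60: ŷ = -20 + 60 = 40; r = 39.5 − 40 = -0.5
x=65: ŷ = -20 + 65 = 45; r = 45.5 − 45 = 0.5
x=70: ŷ = -20 + 70 = 50; r = 52 − 50 = 2
x=75: ŷ = -20 + 75 = 55; r = 53.5 − 55 = -1.5
x=80: ŷ = -20 + 80 = 60; r = 61 − 60 = 1
x=85: ŷ = -20 + 85 = 65; r = 63.5 − 65 = -1.5
x=90: ŷ = -20 + 90 = 70; r = 70.5 − 70 = 0.5
Largest |r| is 2 at x = 70, residual 2.

r = 2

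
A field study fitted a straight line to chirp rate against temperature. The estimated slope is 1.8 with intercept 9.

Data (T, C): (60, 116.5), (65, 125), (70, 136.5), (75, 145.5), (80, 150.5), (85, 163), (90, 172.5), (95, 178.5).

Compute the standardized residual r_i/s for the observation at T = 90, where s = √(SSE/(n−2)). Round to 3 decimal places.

T=60: Ĉ = 9 + 1.8·60 = 117; r = 116.5 − 117 = -0.5
T=65: Ĉ = 9 + 1.8·65 = 126; r = 125 − 126 = -1
T=70: Ĉ = 9 + 1.8·70 = 135; r = 136.5 − 135 = 1.5
T=75: Ĉ = 9 + 1.8·75 = 144; r = 145.5 − 144 = 1.5
T=80: Ĉ = 9 + 1.8·80 = 153; r = 150.5 − 153 = -2.5
T=85: Ĉ = 9 + 1.8·85 = 162; r = 163 − 162 = 1
T=90: Ĉ = 9 + 1.8·90 = 171; r = 172.5 − 171 = 1.5
T=95: Ĉ = 9 + 1.8·95 = 180; r = 178.5 − 180 = -1.5
SSE = 0.25 + 1 + 2.25 + 2.25 + 6.25 + 1 + 2.25 + 2.25 = 17.5
s = √(17.5/6) = 1.70783
r/s = 1.5 / 1.70783 = 0.878

0.878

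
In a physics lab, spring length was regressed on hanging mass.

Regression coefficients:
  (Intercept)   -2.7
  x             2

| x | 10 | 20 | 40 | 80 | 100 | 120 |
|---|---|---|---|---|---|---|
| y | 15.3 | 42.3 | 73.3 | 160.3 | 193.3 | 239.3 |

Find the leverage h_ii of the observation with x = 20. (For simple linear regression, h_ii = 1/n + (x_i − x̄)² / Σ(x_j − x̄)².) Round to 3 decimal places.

h = 0.339

x̄ = (10 + 20 + 40 + 80 + 100 + 120)/6 = 61.6667
Σ(x − x̄)² = 2669.44 + 1736.11 + 469.444 + 336.111 + 1469.44 + 3402.78 = 10083.3
h = 1/6 + (-41.6667)²/10083.3 = 0.166667 + 0.172176 = 0.339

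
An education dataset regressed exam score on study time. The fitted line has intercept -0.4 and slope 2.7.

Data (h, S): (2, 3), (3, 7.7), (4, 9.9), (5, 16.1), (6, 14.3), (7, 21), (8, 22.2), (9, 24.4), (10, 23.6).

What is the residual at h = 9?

ŷ = -0.4 + 2.7·9 = 23.9
r = 24.4 − 23.9 = 0.5

r = 0.5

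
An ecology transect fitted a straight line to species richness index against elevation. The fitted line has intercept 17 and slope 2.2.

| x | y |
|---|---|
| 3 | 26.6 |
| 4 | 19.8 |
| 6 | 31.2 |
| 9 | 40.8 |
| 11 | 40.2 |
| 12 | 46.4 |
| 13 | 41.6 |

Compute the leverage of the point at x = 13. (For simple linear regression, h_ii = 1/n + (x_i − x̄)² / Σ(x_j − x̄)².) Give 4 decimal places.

h = 0.3757

x̄ = (3 + 4 + 6 + 9 + 11 + 12 + 13)/7 = 8.28571
Σ(x − x̄)² = 27.9388 + 18.3673 + 5.22449 + 0.510204 + 7.36735 + 13.7959 + 22.2245 = 95.4286
h = 1/7 + (4.71429)²/95.4286 = 0.142857 + 0.232891 = 0.3757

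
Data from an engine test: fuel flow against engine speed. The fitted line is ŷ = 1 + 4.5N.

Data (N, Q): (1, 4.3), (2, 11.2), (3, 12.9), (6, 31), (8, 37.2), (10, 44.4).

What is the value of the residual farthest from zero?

e = 3

N=1: ŷ = 1 + 4.5·1 = 5.5; e = 4.3 − 5.5 = -1.2
N=2: ŷ = 1 + 4.5·2 = 10; e = 11.2 − 10 = 1.2
N=3: ŷ = 1 + 4.5·3 = 14.5; e = 12.9 − 14.5 = -1.6
N=6: ŷ = 1 + 4.5·6 = 28; e = 31 − 28 = 3
N=8: ŷ = 1 + 4.5·8 = 37; e = 37.2 − 37 = 0.2
N=10: ŷ = 1 + 4.5·10 = 46; e = 44.4 − 46 = -1.6
Largest |e| is 3 at N = 6, residual 3.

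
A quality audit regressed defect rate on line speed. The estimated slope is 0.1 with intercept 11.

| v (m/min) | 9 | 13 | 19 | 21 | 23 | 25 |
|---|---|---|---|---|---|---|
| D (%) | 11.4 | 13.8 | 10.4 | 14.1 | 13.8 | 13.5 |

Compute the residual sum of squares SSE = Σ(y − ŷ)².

v=9: D̂ = 11 + 0.1·9 = 11.9; r = 11.4 − 11.9 = -0.5
v=13: D̂ = 11 + 0.1·13 = 12.3; r = 13.8 − 12.3 = 1.5
v=19: D̂ = 11 + 0.1·19 = 12.9; r = 10.4 − 12.9 = -2.5
v=21: D̂ = 11 + 0.1·21 = 13.1; r = 14.1 − 13.1 = 1
v=23: D̂ = 11 + 0.1·23 = 13.3; r = 13.8 − 13.3 = 0.5
v=25: D̂ = 11 + 0.1·25 = 13.5; r = 13.5 − 13.5 = 0
SSE = 0.25 + 2.25 + 6.25 + 1 + 0.25 + 0 = 10

SSE = 10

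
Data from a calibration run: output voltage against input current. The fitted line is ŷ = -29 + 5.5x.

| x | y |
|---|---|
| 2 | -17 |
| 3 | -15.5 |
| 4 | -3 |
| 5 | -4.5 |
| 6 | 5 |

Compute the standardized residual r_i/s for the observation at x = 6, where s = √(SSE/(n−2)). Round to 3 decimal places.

x=2: ŷ = -29 + 5.5·2 = -18; r = -17 − (-18) = 1
x=3: ŷ = -29 + 5.5·3 = -12.5; r = -15.5 − (-12.5) = -3
x=4: ŷ = -29 + 5.5·4 = -7; r = -3 − (-7) = 4
x=5: ŷ = -29 + 5.5·5 = -1.5; r = -4.5 − (-1.5) = -3
x=6: ŷ = -29 + 5.5·6 = 4; r = 5 − 4 = 1
SSE = 1 + 9 + 16 + 9 + 1 = 36
s = √(36/3) = 3.4641
r/s = 1 / 3.4641 = 0.289

0.289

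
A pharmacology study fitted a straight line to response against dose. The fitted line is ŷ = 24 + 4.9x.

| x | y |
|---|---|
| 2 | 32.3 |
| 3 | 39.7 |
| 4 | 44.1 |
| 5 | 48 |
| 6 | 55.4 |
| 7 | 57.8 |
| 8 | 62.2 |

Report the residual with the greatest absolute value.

x=2: ŷ = 24 + 4.9·2 = 33.8; r = 32.3 − 33.8 = -1.5
x=3: ŷ = 24 + 4.9·3 = 38.7; r = 39.7 − 38.7 = 1
x=4: ŷ = 24 + 4.9·4 = 43.6; r = 44.1 − 43.6 = 0.5
x=5: ŷ = 24 + 4.9·5 = 48.5; r = 48 − 48.5 = -0.5
x=6: ŷ = 24 + 4.9·6 = 53.4; r = 55.4 − 53.4 = 2
x=7: ŷ = 24 + 4.9·7 = 58.3; r = 57.8 − 58.3 = -0.5
x=8: ŷ = 24 + 4.9·8 = 63.2; r = 62.2 − 63.2 = -1
Largest |r| is 2 at x = 6, residual 2.

r = 2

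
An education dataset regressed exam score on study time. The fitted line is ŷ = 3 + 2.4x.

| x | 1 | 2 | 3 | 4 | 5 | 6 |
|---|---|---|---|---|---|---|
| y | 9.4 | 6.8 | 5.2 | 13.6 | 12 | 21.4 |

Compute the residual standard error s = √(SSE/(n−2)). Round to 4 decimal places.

x=1: ŷ = 3 + 2.4·1 = 5.4; r = 9.4 − 5.4 = 4
x=2: ŷ = 3 + 2.4·2 = 7.8; r = 6.8 − 7.8 = -1
x=3: ŷ = 3 + 2.4·3 = 10.2; r = 5.2 − 10.2 = -5
x=4: ŷ = 3 + 2.4·4 = 12.6; r = 13.6 − 12.6 = 1
x=5: ŷ = 3 + 2.4·5 = 15; r = 12 − 15 = -3
x=6: ŷ = 3 + 2.4·6 = 17.4; r = 21.4 − 17.4 = 4
SSE = 16 + 1 + 25 + 1 + 9 + 16 = 68
s = √(68/4) = √17 ≈ 4.1231

s = 4.1231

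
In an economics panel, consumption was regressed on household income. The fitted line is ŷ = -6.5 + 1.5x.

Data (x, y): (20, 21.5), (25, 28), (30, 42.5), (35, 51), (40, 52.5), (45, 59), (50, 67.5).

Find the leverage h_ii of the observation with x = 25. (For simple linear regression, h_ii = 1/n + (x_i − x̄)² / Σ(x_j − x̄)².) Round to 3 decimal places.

h = 0.286

x̄ = (20 + 25 + 30 + 35 + 40 + 45 + 50)/7 = 35
Σ(x − x̄)² = 225 + 100 + 25 + 0 + 25 + 100 + 225 = 700
h = 1/7 + (-10)²/700 = 0.142857 + 0.142857 = 0.286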